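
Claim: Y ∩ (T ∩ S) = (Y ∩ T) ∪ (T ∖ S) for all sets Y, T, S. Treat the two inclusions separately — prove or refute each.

(⊆) Let x ∈ Y ∩ (T ∩ S). Then x ∈ Y ∩ T ∩ S, from which x ∈ (Y ∩ T) ∪ (T ∖ S).

(⊇) This inclusion fails. Take Y = ∅, T = {1}, S = ∅; then 1 ∈ (Y ∩ T) ∪ (T ∖ S) but 1 ∉ Y ∩ (T ∩ S).

The sets are not equal: only the forward inclusion holds.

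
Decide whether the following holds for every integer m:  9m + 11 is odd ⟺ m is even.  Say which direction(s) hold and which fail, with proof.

The biconditional holds.

(⇒) Suppose 9m + 11 is odd. Since 9 is odd, 9m and m have the same parity, so 9m + 11 ≡ m + 11 (mod 2). As 11 is odd, 9m + 11 is odd exactly when m is even. Thus m is even.

(⇐) Conversely, suppose m is even; write m = 2j. Then 9m + 11 = 9·(2j) + 11 = 2·9j + 11, which is odd.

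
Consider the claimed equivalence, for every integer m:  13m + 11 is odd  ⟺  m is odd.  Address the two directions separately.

[⇒] This fails: m = 0 gives 13m + 11 = 11, which is odd, but 0 is even, not odd.

[⇐] This also fails: m = 7 is odd, but 13m + 11 = 102 is even, not odd.

(⇒) fails and (⇐) fails.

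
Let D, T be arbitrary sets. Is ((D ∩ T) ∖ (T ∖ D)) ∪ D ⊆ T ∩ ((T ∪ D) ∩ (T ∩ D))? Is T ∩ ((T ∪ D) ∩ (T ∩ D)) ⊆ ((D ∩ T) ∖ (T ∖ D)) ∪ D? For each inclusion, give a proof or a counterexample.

(⊆) This inclusion fails. Take D = {1}, T = ∅; then 1 ∈ ((D ∩ T) ∖ (T ∖ D)) ∪ D but 1 ∉ T ∩ ((T ∪ D) ∩ (T ∩ D)).

(⊇) Let x ∈ T ∩ ((T ∪ D) ∩ (T ∩ D)). Then x ∈ D ∩ T, from which x ∈ ((D ∩ T) ∖ (T ∖ D)) ∪ D.

The sets are not equal: only the reverse inclusion holds.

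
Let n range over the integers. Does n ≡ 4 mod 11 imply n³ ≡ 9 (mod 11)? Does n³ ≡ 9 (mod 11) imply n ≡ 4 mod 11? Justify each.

The biconditional holds.

(⇒) Suppose n ≡ 4 mod 11. Write n = 11j + 4. Then (11j + 4)³ = 1331j³ + 1452j² + 528j + 64 = 11(121j³ + 132j² + 48j + 5) + 9, so n³ ≡ 9 (mod 11).

(⇐) Conversely, suppose n³ ≡ 9 (mod 11). The only residue r in {0, …, 10} with r³ ≡ 9 (mod 11) is r = 4, so n ≡ 4 (mod 11).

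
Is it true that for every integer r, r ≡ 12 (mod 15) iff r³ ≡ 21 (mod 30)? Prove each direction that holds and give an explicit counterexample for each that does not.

Neither implication holds.

(⟹) This fails: take r = 12. Then 12 ≡ 12 (mod 15), but 12³ = 1728 ≡ 18 (mod 30), not 21.

(⟸) This fails: take r = 21. Then 21³ = 9261 ≡ 21 (mod 30), yet 21 ≡ 6 (mod 15), not 12.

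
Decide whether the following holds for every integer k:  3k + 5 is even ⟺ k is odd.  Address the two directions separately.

Forward direction. Suppose 3k + 5 is even. Since 3 is odd, 3k and k have the same parity, so 3k + 5 ≡ k + 5 (mod 2). As 5 is odd, 3k + 5 is even exactly when k is odd. Thus k is odd.

Converse. Suppose k is odd; write k = 2j + 1. Then 3k + 5 = 3·(2j + 1) + 5 = 2·3j + 8, which is even.

Both directions hold; the statement is true.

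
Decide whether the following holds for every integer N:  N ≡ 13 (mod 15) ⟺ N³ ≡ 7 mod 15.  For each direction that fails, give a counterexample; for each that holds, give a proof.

Both directions hold; the statement is true.

Forward direction. Suppose N ≡ 13 (mod 15). Write N = 15j + 13. Then (15j + 13)³ = 3375j³ + 8775j² + 7605j + 2197 = 15(225j³ + 585j² + 507j + 146) + 7, so N³ ≡ 7 (mod 15).

Converse. Suppose N³ ≡ 7 (mod 15). The only residue r in {0, …, 14} with r³ ≡ 7 (mod 15) is r = 13, so N ≡ 13 (mod 15).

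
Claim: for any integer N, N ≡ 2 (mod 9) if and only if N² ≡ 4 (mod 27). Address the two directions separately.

(⇒) This fails: take N = 11. Then 11 ≡ 2 (mod 9), but 11² = 121 ≡ 13 (mod 27), not 4.

(⇐) This fails: take N = 25. Then 25² = 625 ≡ 4 (mod 27), yet 25 ≡ 7 (mod 9), not 2.

Both directions fail.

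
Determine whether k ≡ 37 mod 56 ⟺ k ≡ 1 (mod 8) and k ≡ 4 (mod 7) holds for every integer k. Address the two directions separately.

(⇒) This fails: k = 37 gives 37 ≡ 37 (mod 56) but 37 ≡ 5 (mod 8), so the conjunction on the right does not hold.

(⇐) This fails: k = 25 satisfies both congruences on the right (25 ≡ 1 mod 8 and 25 ≡ 4 mod 7) yet 25 ≡ 25 (mod 56), not 37.

Neither implication holds.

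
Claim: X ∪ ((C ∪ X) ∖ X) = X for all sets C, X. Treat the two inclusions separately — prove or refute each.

(⊇) Let x ∈ X. Then either x ∈ X and x ∉ C; or x ∈ C ∩ X. In each case x ∈ X ∪ ((C ∪ X) ∖ X), so X ⊆ X ∪ ((C ∪ X) ∖ X).

(⊆) This inclusion fails. Take C = {1}, X = ∅; then 1 ∈ X ∪ ((C ∪ X) ∖ X) but 1 ∉ X.

(⊆) fails; (⊇) holds.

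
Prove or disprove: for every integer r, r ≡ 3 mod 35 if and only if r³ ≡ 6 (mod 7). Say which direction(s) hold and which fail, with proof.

(⟹) Suppose r ≡ 3 (mod 35). Then r³ ≡ 3³ = 27 (mod 35), and since 7 ∣ 35, also r³ ≡ 6 (mod 7).

(⟸) This fails: take r = 5. Then 5³ = 125 ≡ 6 (mod 7), yet 5 ≡ 5 (mod 35), not 3.

(⇒) holds; (⇐) fails.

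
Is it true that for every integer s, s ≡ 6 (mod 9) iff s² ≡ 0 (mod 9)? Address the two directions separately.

Only the forward implication holds.

[⇒] Suppose s ≡ 6 (mod 9). Write s = 9j + 6. Then (9j + 6)² = 81j² + 108j + 36 = 9(9j² + 12j + 4) + 0, so s² ≡ 0 (mod 9).

[⇐] This fails: take s = 0. Then 0² = 0 ≡ 0 (mod 9), yet 0 ≡ 0 (mod 9), not 6.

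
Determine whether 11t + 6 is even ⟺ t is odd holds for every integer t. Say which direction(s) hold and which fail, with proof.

(⇒) fails and (⇐) fails.

[⇒] This fails: t = 6 gives 11t + 6 = 72, which is even, but 6 is even, not odd.

[⇐] This also fails: t = 5 is odd, but 11t + 6 = 61 is odd, not even.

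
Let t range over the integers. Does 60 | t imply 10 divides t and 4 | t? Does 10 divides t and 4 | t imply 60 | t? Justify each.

(⇒) If 60 ∣ t, write t = 60q. Since 60 = 6·10, t = 10·(6q), so 10 ∣ t; and since 60 = 15·4, t = 4·(15q), so 4 ∣ t.

(⇐) This fails: take t = 20. Both 10 ∣ 20 and 4 ∣ 20, yet 20 is not a multiple of 60 (since 20 = 0·60 + 20), so 60 ∤ 20.

The forward direction holds; the converse fails.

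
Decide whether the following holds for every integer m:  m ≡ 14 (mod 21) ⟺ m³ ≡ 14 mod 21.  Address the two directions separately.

(→) Suppose m ≡ 14 (mod 21). Write m = 21j + 14. Then (21j + 14)³ = 9261j³ + 18522j² + 12348j + 2744 = 21(441j³ + 882j² + 588j + 130) + 14, so m³ ≡ 14 (mod 21).

(←) Conversely, suppose m³ ≡ 14 (mod 21). The only residue r in {0, …, 20} with r³ ≡ 14 (mod 21) is r = 14, so m ≡ 14 (mod 21).

Both directions hold; the statement is true.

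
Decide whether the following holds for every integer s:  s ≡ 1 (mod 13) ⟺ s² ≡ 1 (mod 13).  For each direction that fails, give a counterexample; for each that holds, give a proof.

Only the forward implication holds.

Forward direction. Suppose s ≡ 1 (mod 13). Write s = 13j + 1. Then (13j + 1)² = 169j² + 26j + 1 = 13(13j² + 2j) + 1, so s² ≡ 1 (mod 13).

Converse. This fails: take s = 12. Then 12² = 144 ≡ 1 (mod 13), yet 12 ≡ 12 (mod 13), not 1.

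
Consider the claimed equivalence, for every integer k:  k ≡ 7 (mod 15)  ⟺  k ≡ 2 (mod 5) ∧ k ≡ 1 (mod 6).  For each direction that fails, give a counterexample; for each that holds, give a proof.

[⇒] This fails: k = 22 gives 22 ≡ 7 (mod 15) but 22 ≡ 4 (mod 6), so the conjunction on the right does not hold.

[⇐] Conversely, if k ≡ 2 (mod 5) and k ≡ 1 (mod 6), then by the Chinese remainder theorem k ≡ 7 (mod 30). Since 7 ≡ 7 (mod 15) and 15 ∣ 30, we get k ≡ 7 (mod 15).

Only the converse holds.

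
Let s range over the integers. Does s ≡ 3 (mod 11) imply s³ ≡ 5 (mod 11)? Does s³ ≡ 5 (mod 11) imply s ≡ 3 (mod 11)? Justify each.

(⟹) Suppose s ≡ 3 (mod 11). Write s = 11j + 3. Then (11j + 3)³ = 1331j³ + 1089j² + 297j + 27 = 11(121j³ + 99j² + 27j + 2) + 5, so s³ ≡ 5 (mod 11).

(⟸) Conversely, suppose s³ ≡ 5 (mod 11). The only residue r in {0, …, 10} with r³ ≡ 5 (mod 11) is r = 3, so s ≡ 3 (mod 11).

Both implications hold.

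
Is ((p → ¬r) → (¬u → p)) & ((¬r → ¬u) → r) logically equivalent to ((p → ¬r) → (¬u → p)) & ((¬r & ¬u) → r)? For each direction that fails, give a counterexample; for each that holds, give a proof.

Both directions hold.

Forward direction. Assume the antecedent. If u is true, the consequent reduces to true regardless of the other variables. If u is false, the antecedent forces (r = T, u = F, p = T), and the consequent holds there. Either way the consequent holds.

Converse. Assume the antecedent. If u is true, the consequent reduces to true regardless of the other variables. If u is false, the antecedent forces (r = T, u = F, p = T), and the consequent holds there. Either way the consequent holds.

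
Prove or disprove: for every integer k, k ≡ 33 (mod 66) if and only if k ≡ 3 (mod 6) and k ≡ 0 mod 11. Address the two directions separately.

Equivalent; both directions hold.

(⇒) Suppose k ≡ 33 (mod 66); write k = 66j + 33. Since 6 ∣ 66, reducing mod 6 gives k ≡ 33 ≡ 3 (mod 6); since 11 ∣ 66, reducing mod 11 gives k ≡ 33 ≡ 0 (mod 11).

(⇐) Conversely, if k ≡ 3 (mod 6) and k ≡ 0 (mod 11), then by the Chinese remainder theorem k ≡ 33 (mod 66). This is exactly k ≡ 33 (mod 66).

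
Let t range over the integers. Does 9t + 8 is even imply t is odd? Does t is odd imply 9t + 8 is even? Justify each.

Both directions fail.

(⟹) This fails: t = 4 gives 9t + 8 = 44, which is even, but 4 is even, not odd.

(⟸) This also fails: t = 5 is odd, but 9t + 8 = 53 is odd, not even.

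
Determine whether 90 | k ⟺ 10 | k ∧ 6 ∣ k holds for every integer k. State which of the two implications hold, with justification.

Only the forward direction holds.

[⇒] If 90 ∣ k, write k = 90q. Since 90 = 9·10, k = 10·(9q), so 10 ∣ k; and since 90 = 15·6, k = 6·(15q), so 6 ∣ k.

[⇐] This fails: take k = 30. Both 10 ∣ 30 and 6 ∣ 30, yet 30 is not a multiple of 90 (since 30 = 0·90 + 30), so 90 ∤ 30.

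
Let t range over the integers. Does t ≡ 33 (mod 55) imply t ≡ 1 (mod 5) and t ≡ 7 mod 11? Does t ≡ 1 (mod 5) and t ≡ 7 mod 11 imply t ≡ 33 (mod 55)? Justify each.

(⟹) This fails: t = 33 gives 33 ≡ 33 (mod 55) but 33 ≡ 3 (mod 5), so the conjunction on the right does not hold.

(⟸) This fails: t = 51 satisfies both congruences on the right (51 ≡ 1 mod 5 and 51 ≡ 7 mod 11) yet 51 ≡ 51 (mod 55), not 33.

Both directions fail.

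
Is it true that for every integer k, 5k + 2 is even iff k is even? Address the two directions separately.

Forward direction. Suppose 5k + 2 is even. Since 5 is odd, 5k and k have the same parity, so 5k + 2 ≡ k + 2 (mod 2). As 2 is even, 5k + 2 is even exactly when k is even. Thus k is even.

Converse. Suppose k is even; write k = 2j. Then 5k + 2 = 5·(2j) + 2 = 2·5j + 2, which is even.

Both directions hold; the statement is true.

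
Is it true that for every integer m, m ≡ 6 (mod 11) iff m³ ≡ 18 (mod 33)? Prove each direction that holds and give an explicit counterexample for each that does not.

(⇐) The residues r modulo 33 with r³ ≡ 18 (mod 33) are exactly {6}, and each is ≡ 6 (mod 11).

(⇒) This fails: take m = 17. Then 17 ≡ 6 (mod 11), but 17³ = 4913 ≡ 29 (mod 33), not 18.

(⇒) fails; (⇐) holds.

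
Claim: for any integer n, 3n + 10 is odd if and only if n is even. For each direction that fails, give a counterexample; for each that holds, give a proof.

(⇒) This fails: n = 5 gives 3n + 10 = 25, which is odd, but 5 is odd, not even.

(⇐) This also fails: n = 2 is even, but 3n + 10 = 16 is even, not odd.

(⇒) fails and (⇐) fails.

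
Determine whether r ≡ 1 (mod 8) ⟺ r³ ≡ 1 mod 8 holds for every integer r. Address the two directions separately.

Both directions hold.

(⟹) Suppose r ≡ 1 (mod 8). Write r = 8j + 1. Then (8j + 1)³ = 512j³ + 192j² + 24j + 1 = 8(64j³ + 24j² + 3j) + 1, so r³ ≡ 1 (mod 8).

(⟸) Conversely, suppose r³ ≡ 1 (mod 8). The only residue r in {0, …, 7} with r³ ≡ 1 (mod 8) is r = 1, so r ≡ 1 (mod 8).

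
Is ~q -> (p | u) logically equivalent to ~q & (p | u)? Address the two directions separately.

Only the converse holds.

(⟹) This fails. Under p = F, u = F, q = T, the left side is true but the right side is false.

(⟸) Assume the antecedent. If p is true, ~q -> (p | u) reduces to true regardless of the other variables. If p is false, the antecedent forces (p = F, u = T, q = F), and ~q -> (p | u) holds there. Either way ~q -> (p | u) holds.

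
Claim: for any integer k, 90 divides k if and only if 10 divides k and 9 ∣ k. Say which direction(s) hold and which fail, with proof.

Both directions hold; the statement is true.

[⇒] If 90 ∣ k, write k = 90q. Since 90 = 9·10, k = 10·(9q), so 10 ∣ k; and since 90 = 10·9, k = 9·(10q), so 9 ∣ k.

[⇐] Suppose 10 ∣ k and 9 ∣ k. Any common multiple of 10 and 9 is a multiple of their lcm; here gcd(10, 9) = 1, so lcm(10, 9) = 10·9 = 90, so 90 ∣ k.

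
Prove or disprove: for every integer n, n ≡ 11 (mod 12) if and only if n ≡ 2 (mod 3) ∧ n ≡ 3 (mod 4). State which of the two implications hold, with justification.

Both implications hold.

Forward direction. Suppose n ≡ 11 (mod 12); write n = 12j + 11. Since 3 ∣ 12, reducing mod 3 gives n ≡ 11 ≡ 2 (mod 3); since 4 ∣ 12, reducing mod 4 gives n ≡ 11 ≡ 3 (mod 4).

Converse. If n ≡ 2 (mod 3) and n ≡ 3 (mod 4), then by the Chinese remainder theorem n ≡ 11 (mod 12). This is exactly n ≡ 11 (mod 12).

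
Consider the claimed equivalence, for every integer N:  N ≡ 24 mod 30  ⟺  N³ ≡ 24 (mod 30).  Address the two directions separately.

Forward direction. Suppose N ≡ 24 mod 30. Write N = 30j + 24. Then (30j + 24)³ = 27000j³ + 64800j² + 51840j + 13824 = 30(900j³ + 2160j² + 1728j + 460) + 24, so N³ ≡ 24 (mod 30).

Converse. Suppose N³ ≡ 24 (mod 30). The only residue r in {0, …, 29} with r³ ≡ 24 (mod 30) is r = 24, so N ≡ 24 (mod 30).

The biconditional holds.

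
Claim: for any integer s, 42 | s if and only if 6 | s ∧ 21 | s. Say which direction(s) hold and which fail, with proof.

(⇒) If 42 ∣ s, write s = 42q. Since 42 = 7·6, s = 6·(7q), so 6 ∣ s; and since 42 = 2·21, s = 21·(2q), so 21 ∣ s.

(⇐) Suppose 6 ∣ s and 21 ∣ s. Any common multiple of 6 and 21 is a multiple of their lcm; here lcm(6, 21) = 6·21/gcd(6, 21) = 126/3 = 42, so 42 ∣ s.

Both directions hold.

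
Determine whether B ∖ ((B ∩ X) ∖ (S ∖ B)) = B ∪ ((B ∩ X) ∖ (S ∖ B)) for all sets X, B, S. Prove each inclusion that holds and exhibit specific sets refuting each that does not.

Reverse inclusion. This inclusion fails. Take X = {1}, B = {1}, S = ∅; then 1 ∈ B ∪ ((B ∩ X) ∖ (S ∖ B)) but 1 ∉ B ∖ ((B ∩ X) ∖ (S ∖ B)).

Forward inclusion. Let x ∈ B ∖ ((B ∩ X) ∖ (S ∖ B)). Then either x ∈ B and x ∉ X, S; or x ∈ B ∩ S and x ∉ X. In each case x ∈ B ∪ ((B ∩ X) ∖ (S ∖ B)), so B ∖ ((B ∩ X) ∖ (S ∖ B)) ⊆ B ∪ ((B ∩ X) ∖ (S ∖ B)).

Only the forward inclusion holds.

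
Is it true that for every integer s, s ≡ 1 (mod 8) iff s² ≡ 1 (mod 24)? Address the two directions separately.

(⇒) fails and (⇐) fails.

(⟹) This fails: take s = 9. Then 9 ≡ 1 (mod 8), but 9² = 81 ≡ 9 (mod 24), not 1.

(⟸) This fails: take s = 5. Then 5² = 25 ≡ 1 (mod 24), yet 5 ≡ 5 (mod 8), not 1.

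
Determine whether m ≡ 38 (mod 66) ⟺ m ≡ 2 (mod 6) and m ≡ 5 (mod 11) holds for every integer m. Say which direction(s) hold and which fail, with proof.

Both directions hold; the statement is true.

[⇐] If m ≡ 2 (mod 6) and m ≡ 5 (mod 11), then by the Chinese remainder theorem m ≡ 38 (mod 66). This is exactly m ≡ 38 (mod 66).

[⇒] Suppose m ≡ 38 (mod 66); write m = 66j + 38. Since 6 ∣ 66, reducing mod 6 gives m ≡ 38 ≡ 2 (mod 6); since 11 ∣ 66, reducing mod 11 gives m ≡ 38 ≡ 5 (mod 11).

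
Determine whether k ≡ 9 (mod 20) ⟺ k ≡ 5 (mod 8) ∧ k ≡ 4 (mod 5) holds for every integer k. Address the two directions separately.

Only the reverse direction holds.

(⟸) If k ≡ 5 (mod 8) and k ≡ 4 (mod 5), then by the Chinese remainder theorem k ≡ 29 (mod 40). Since 29 ≡ 9 (mod 20) and 20 ∣ 40, we get k ≡ 9 (mod 20).

(⟹) This fails: k = 9 gives 9 ≡ 9 (mod 20) but 9 ≡ 1 (mod 8), so the conjunction on the right does not hold.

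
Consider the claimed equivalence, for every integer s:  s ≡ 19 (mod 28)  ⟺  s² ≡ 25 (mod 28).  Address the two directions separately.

[⇒] Suppose s ≡ 19 (mod 28). Write s = 28j + 19. Then (28j + 19)² = 784j² + 1064j + 361 = 28(28j² + 38j + 12) + 25, so s² ≡ 25 (mod 28).

[⇐] This fails: take s = 5. Then 5² = 25 ≡ 25 (mod 28), yet 5 ≡ 5 (mod 28), not 19.

The forward direction holds; the converse fails.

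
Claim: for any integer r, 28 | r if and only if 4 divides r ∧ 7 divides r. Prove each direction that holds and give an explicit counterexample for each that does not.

(⇒) If 28 ∣ r, write r = 28q. Since 28 = 7·4, r = 4·(7q), so 4 ∣ r; and since 28 = 4·7, r = 7·(4q), so 7 ∣ r.

(⇐) Suppose 4 ∣ r and 7 ∣ r. Any common multiple of 4 and 7 is a multiple of their lcm; here gcd(4, 7) = 1, so lcm(4, 7) = 4·7 = 28, so 28 ∣ r.

Both implications hold.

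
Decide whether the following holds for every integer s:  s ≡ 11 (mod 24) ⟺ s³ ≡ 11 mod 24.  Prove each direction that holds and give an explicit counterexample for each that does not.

Both directions hold; the statement is true.

(⇒) Suppose s ≡ 11 (mod 24). Write s = 24j + 11. Then (24j + 11)³ = 13824j³ + 19008j² + 8712j + 1331 = 24(576j³ + 792j² + 363j + 55) + 11, so s³ ≡ 11 (mod 24).

(⇐) Conversely, suppose s³ ≡ 11 (mod 24). The only residue r in {0, …, 23} with r³ ≡ 11 (mod 24) is r = 11, so s ≡ 11 (mod 24).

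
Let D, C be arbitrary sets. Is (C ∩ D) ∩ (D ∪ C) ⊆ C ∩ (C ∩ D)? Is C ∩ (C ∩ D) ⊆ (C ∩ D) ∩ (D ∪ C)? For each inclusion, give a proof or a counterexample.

The two sets are equal.

Forward inclusion. Let x ∈ (C ∩ D) ∩ (D ∪ C). Then x ∈ D ∩ C, from which x ∈ C ∩ (C ∩ D).

Reverse inclusion. Let x ∈ C ∩ (C ∩ D). Then x ∈ D ∩ C, from which x ∈ (C ∩ D) ∩ (D ∪ C).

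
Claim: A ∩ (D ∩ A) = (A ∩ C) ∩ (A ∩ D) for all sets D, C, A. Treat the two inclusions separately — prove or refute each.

(⊆) fails; (⊇) holds.

(⟹) This inclusion fails. Take D = {1}, C = ∅, A = {1}; then 1 ∈ A ∩ (D ∩ A) but 1 ∉ (A ∩ C) ∩ (A ∩ D).

(⟸) Let x ∈ (A ∩ C) ∩ (A ∩ D). Then x ∈ D ∩ C ∩ A, from which x ∈ A ∩ (D ∩ A).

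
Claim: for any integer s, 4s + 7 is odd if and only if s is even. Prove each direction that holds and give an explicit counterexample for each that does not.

Only the reverse direction holds.

[⇒] This fails: take s = 5. Then 4s + 7 = 27, which is odd, yet s = 5 is odd, not even.

[⇐] Suppose s is even. Since 4 is even, 4s is even for every s, so 4s + 7 has the same parity as 7, which is odd. Hence 4s + 7 is odd.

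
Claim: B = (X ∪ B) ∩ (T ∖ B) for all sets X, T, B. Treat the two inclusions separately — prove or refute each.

Both inclusions fail.

Forward inclusion. This inclusion fails. Take X = ∅, T = ∅, B = {1}; then 1 ∈ B but 1 ∉ (X ∪ B) ∩ (T ∖ B).

Reverse inclusion. This inclusion fails. Take X = {1}, T = {1}, B = ∅; then 1 ∈ (X ∪ B) ∩ (T ∖ B) but 1 ∉ B.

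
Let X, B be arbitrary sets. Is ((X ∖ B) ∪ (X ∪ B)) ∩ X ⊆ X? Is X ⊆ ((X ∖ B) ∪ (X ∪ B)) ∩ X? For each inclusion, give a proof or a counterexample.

(⟸) Let x ∈ X. Then either x ∈ X and x ∉ B; or x ∈ X ∩ B. In each case x ∈ ((X ∖ B) ∪ (X ∪ B)) ∩ X, so X ⊆ ((X ∖ B) ∪ (X ∪ B)) ∩ X.

(⟹) Let x ∈ ((X ∖ B) ∪ (X ∪ B)) ∩ X. Then either x ∈ X and x ∉ B; or x ∈ X ∩ B. In each case x ∈ X, so ((X ∖ B) ∪ (X ∪ B)) ∩ X ⊆ X.

The two sets are equal.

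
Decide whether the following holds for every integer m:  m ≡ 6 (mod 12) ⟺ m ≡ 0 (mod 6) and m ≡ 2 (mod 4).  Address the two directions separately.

Both implications hold.

(→) Suppose m ≡ 6 (mod 12); write m = 12j + 6. Since 6 ∣ 12, reducing mod 6 gives m ≡ 6 ≡ 0 (mod 6); since 4 ∣ 12, reducing mod 4 gives m ≡ 6 ≡ 2 (mod 4).

(←) Conversely, if m ≡ 0 (mod 6) and m ≡ 2 (mod 4), then by the Chinese remainder theorem m ≡ 6 (mod 12). This is exactly m ≡ 6 (mod 12).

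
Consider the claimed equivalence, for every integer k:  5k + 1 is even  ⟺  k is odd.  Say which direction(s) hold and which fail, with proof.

Forward direction. Suppose 5k + 1 is even. Since 5 is odd, 5k and k have the same parity, so 5k + 1 ≡ k + 1 (mod 2). As 1 is odd, 5k + 1 is even exactly when k is odd. Thus k is odd.

Converse. Suppose k is odd; write k = 2j + 1. Then 5k + 1 = 5·(2j + 1) + 1 = 2·5j + 6, which is even.

Both directions hold.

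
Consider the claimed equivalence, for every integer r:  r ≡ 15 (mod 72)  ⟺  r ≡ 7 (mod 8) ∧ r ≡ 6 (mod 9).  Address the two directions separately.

Both directions hold.

(→) Suppose r ≡ 15 (mod 72); write r = 72j + 15. Since 8 ∣ 72, reducing mod 8 gives r ≡ 15 ≡ 7 (mod 8); since 9 ∣ 72, reducing mod 9 gives r ≡ 15 ≡ 6 (mod 9).

(←) Conversely, if r ≡ 7 (mod 8) and r ≡ 6 (mod 9), then by the Chinese remainder theorem r ≡ 15 (mod 72). This is exactly r ≡ 15 (mod 72).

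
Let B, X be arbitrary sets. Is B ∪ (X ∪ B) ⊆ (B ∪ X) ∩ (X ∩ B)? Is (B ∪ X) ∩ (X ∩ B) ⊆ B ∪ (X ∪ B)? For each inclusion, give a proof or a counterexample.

(⊆) fails; (⊇) holds.

(⟸) Let x ∈ (B ∪ X) ∩ (X ∩ B). Then x ∈ B ∩ X, from which x ∈ B ∪ (X ∪ B).

(⟹) This inclusion fails. Take B = {1}, X = ∅; then 1 ∈ B ∪ (X ∪ B) but 1 ∉ (B ∪ X) ∩ (X ∩ B).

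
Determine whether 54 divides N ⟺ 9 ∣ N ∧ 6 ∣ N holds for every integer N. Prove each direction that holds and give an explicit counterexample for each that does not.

Only the forward implication holds.

(⇒) If 54 ∣ N, write N = 54q. Since 54 = 6·9, N = 9·(6q), so 9 ∣ N; and since 54 = 9·6, N = 6·(9q), so 6 ∣ N.

(⇐) This fails: take N = 18. Both 9 ∣ 18 and 6 ∣ 18, yet 18 is not a multiple of 54 (since 18 = 0·54 + 18), so 54 ∤ 18.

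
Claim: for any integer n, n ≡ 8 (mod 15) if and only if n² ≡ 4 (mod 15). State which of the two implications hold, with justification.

(⇒) holds; (⇐) fails.

(⟹) Suppose n ≡ 8 (mod 15). Write n = 15j + 8. Then (15j + 8)² = 225j² + 240j + 64 = 15(15j² + 16j + 4) + 4, so n² ≡ 4 (mod 15).

(⟸) This fails: take n = 2. Then 2² = 4 ≡ 4 (mod 15), yet 2 ≡ 2 (mod 15), not 8.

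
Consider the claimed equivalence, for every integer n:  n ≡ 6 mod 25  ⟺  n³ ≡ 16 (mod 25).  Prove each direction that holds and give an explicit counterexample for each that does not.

(⟸) Suppose n³ ≡ 16 (mod 25). The only residue r in {0, …, 24} with r³ ≡ 16 (mod 25) is r = 6, so n ≡ 6 (mod 25).

(⟹) Suppose n ≡ 6 mod 25. Write n = 25j + 6. Then (25j + 6)³ = 15625j³ + 11250j² + 2700j + 216 = 25(625j³ + 450j² + 108j + 8) + 16, so n³ ≡ 16 (mod 25).

Equivalent; both directions hold.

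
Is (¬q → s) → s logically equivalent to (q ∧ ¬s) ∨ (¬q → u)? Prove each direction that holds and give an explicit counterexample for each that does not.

Neither direction holds.

(⇒) This fails. Under q = F, s = F, u = F, the left side is true but the right side is false.

(⇐) This fails. Under q = T, s = F, u = F, the left side is false but the right side is true.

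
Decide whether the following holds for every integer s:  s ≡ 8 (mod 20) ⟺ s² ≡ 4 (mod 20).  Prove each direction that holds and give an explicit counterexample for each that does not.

[⇒] Suppose s ≡ 8 (mod 20). Write s = 20j + 8. Then (20j + 8)² = 400j² + 320j + 64 = 20(20j² + 16j + 3) + 4, so s² ≡ 4 (mod 20).

[⇐] This fails: take s = 2. Then 2² = 4 ≡ 4 (mod 20), yet 2 ≡ 2 (mod 20), not 8.

(⇒) holds; (⇐) fails.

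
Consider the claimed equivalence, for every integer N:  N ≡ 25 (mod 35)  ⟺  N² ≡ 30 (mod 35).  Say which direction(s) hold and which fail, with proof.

(⇒) holds; (⇐) fails.

(⇐) This fails: take N = 10. Then 10² = 100 ≡ 30 (mod 35), yet 10 ≡ 10 (mod 35), not 25.

(⇒) Suppose N ≡ 25 (mod 35). Write N = 35j + 25. Then (35j + 25)² = 1225j² + 1750j + 625 = 35(35j² + 50j + 17) + 30, so N² ≡ 30 (mod 35).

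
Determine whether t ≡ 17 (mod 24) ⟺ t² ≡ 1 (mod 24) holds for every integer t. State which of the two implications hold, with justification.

Only the forward implication holds.

[⇐] This fails: take t = 1. Then 1² = 1 ≡ 1 (mod 24), yet 1 ≡ 1 (mod 24), not 17.

[⇒] Suppose t ≡ 17 (mod 24). Write t = 24j + 17. Then (24j + 17)² = 576j² + 816j + 289 = 24(24j² + 34j + 12) + 1, so t² ≡ 1 (mod 24).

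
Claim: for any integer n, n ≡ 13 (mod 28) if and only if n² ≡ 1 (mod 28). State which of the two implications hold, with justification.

(⇒) holds; (⇐) fails.

(→) Suppose n ≡ 13 (mod 28). Write n = 28j + 13. Then (28j + 13)² = 784j² + 728j + 169 = 28(28j² + 26j + 6) + 1, so n² ≡ 1 (mod 28).

(←) This fails: take n = 1. Then 1² = 1 ≡ 1 (mod 28), yet 1 ≡ 1 (mod 28), not 13.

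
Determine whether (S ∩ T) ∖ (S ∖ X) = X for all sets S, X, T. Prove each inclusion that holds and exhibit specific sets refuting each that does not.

(⊆) holds; (⊇) fails.

(⊇) This inclusion fails. Take S = ∅, X = {1}, T = ∅; then 1 ∈ X but 1 ∉ (S ∩ T) ∖ (S ∖ X).

(⊆) Let x ∈ (S ∩ T) ∖ (S ∖ X). Then x ∈ S ∩ X ∩ T, from which x ∈ X.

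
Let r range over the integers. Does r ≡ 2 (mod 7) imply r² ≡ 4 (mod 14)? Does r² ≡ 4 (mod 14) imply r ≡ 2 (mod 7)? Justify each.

Forward direction. This fails: take r = 9. Then 9 ≡ 2 (mod 7), but 9² = 81 ≡ 11 (mod 14), not 4.

Converse. This fails: take r = 12. Then 12² = 144 ≡ 4 (mod 14), yet 12 ≡ 5 (mod 7), not 2.

Neither implication holds.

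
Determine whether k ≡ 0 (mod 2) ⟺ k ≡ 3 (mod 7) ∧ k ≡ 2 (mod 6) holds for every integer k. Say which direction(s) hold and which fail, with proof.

Not equivalent: only (⇐) holds.

(⇒) This fails: k = 0 gives 0 ≡ 0 (mod 2) but 0 ≡ 0 (mod 7), so the conjunction on the right does not hold.

(⇐) Conversely, if k ≡ 3 (mod 7) and k ≡ 2 (mod 6), then by the Chinese remainder theorem k ≡ 38 (mod 42). Since 38 ≡ 0 (mod 2) and 2 ∣ 42, we get k ≡ 0 (mod 2).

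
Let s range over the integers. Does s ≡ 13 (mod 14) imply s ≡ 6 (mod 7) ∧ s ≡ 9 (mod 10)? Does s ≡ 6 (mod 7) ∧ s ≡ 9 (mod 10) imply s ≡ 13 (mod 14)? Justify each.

(⇒) fails; (⇐) holds.

(⇐) If s ≡ 6 (mod 7) and s ≡ 9 (mod 10), then by the Chinese remainder theorem s ≡ 69 (mod 70). Since 69 ≡ 13 (mod 14) and 14 ∣ 70, we get s ≡ 13 (mod 14).

(⇒) This fails: s = 41 gives 41 ≡ 13 (mod 14) but 41 ≡ 1 (mod 10), so the conjunction on the right does not hold.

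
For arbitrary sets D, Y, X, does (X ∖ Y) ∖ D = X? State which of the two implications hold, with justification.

(⊆) holds; (⊇) fails.

(⟹) Let x ∈ (X ∖ Y) ∖ D. Then x ∈ X and x ∉ D, Y, from which x ∈ X.

(⟸) This inclusion fails. Take D = {1}, Y = ∅, X = {1}; then 1 ∈ X but 1 ∉ (X ∖ Y) ∖ D.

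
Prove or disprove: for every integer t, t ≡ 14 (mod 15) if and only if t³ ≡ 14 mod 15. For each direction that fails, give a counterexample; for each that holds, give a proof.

Both directions hold.

(⇒) Suppose t ≡ 14 (mod 15). Write t = 15j + 14. Then (15j + 14)³ = 3375j³ + 9450j² + 8820j + 2744 = 15(225j³ + 630j² + 588j + 182) + 14, so t³ ≡ 14 (mod 15).

(⇐) Conversely, suppose t³ ≡ 14 (mod 15). The only residue r in {0, …, 14} with r³ ≡ 14 (mod 15) is r = 14, so t ≡ 14 (mod 15).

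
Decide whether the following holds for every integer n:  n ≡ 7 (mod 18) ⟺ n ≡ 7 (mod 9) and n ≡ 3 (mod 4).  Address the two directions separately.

(←) If n ≡ 7 (mod 9) and n ≡ 3 (mod 4), then by the Chinese remainder theorem n ≡ 7 (mod 36). Since 7 ≡ 7 (mod 18) and 18 ∣ 36, we get n ≡ 7 (mod 18).

(→) This fails: n = 25 gives 25 ≡ 7 (mod 18) but 25 ≡ 1 (mod 4), so the conjunction on the right does not hold.

The forward direction fails; the converse holds.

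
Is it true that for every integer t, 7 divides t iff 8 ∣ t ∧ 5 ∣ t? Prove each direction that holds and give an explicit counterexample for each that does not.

Both directions fail.

(→) This fails: take t = 7. Certainly 7 ∣ 7, but 8 ∤ 7.

(←) This fails: take t = 40. Both 8 ∣ 40 and 5 ∣ 40, yet 40 is not a multiple of 7 (since 40 = 5·7 + 5), so 7 ∤ 40.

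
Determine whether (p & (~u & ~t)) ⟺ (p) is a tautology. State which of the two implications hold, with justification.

(⇒) Assume the antecedent. If t is true, the antecedent cannot hold. If t is false, the antecedent forces (t = F, p = T, u = F), and p holds there. Either way p holds.

(⇐) This fails. Under t = T, p = T, u = F, the left side is false but the right side is true.

The forward direction holds; the converse fails.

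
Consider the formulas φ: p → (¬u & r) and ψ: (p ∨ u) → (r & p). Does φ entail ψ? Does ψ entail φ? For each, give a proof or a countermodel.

Neither direction holds.

Forward direction. This fails. Under p = F, u = T, r = F, the left side is true but the right side is false.

Converse. This fails. Under p = T, u = T, r = T, the left side is false but the right side is true.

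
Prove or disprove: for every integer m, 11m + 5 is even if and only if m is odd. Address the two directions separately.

The biconditional holds.

Converse. Suppose m is odd; write m = 2j + 1. Then 11m + 5 = 11·(2j + 1) + 5 = 2·11j + 16, which is even.

Forward direction. Suppose 11m + 5 is even. Since 11 is odd, 11m and m have the same parity, so 11m + 5 ≡ m + 5 (mod 2). As 5 is odd, 11m + 5 is even exactly when m is odd. Thus m is odd.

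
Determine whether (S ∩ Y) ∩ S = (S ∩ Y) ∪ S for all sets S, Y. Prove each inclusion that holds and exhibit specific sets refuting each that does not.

(⊇) This inclusion fails. Take S = {1}, Y = ∅; then 1 ∈ (S ∩ Y) ∪ S but 1 ∉ (S ∩ Y) ∩ S.

(⊆) Let x ∈ (S ∩ Y) ∩ S. Then x ∈ S ∩ Y, from which x ∈ (S ∩ Y) ∪ S.

(⊆) holds; (⊇) fails.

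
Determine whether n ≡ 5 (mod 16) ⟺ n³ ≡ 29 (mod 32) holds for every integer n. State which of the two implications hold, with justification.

(⇐) The residues r modulo 32 with r³ ≡ 29 (mod 32) are exactly {5}, and each is ≡ 5 (mod 16).

(⇒) This fails: take n = 21. Then 21 ≡ 5 (mod 16), but 21³ = 9261 ≡ 13 (mod 32), not 29.

Not equivalent: only (⇐) holds.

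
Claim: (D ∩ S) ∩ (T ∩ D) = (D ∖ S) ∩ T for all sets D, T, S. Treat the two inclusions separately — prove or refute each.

(⊆) This inclusion fails. Take D = {1}, T = {1}, S = {1}; then 1 ∈ (D ∩ S) ∩ (T ∩ D) but 1 ∉ (D ∖ S) ∩ T.

(⊇) This inclusion fails. Take D = {1}, T = {1}, S = ∅; then 1 ∈ (D ∖ S) ∩ T but 1 ∉ (D ∩ S) ∩ (T ∩ D).

Neither inclusion holds.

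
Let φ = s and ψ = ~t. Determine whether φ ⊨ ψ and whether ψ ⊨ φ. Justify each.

(⟹) This fails. Under t = T, s = T, the left side is true but the right side is false.

(⟸) This fails. Under t = F, s = F, the left side is false but the right side is true.

Neither direction holds.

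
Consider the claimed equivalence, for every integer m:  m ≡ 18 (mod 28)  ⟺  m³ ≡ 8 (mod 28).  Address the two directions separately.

Only the forward implication holds.

(⇒) Suppose m ≡ 18 (mod 28). Write m = 28j + 18. Then (28j + 18)³ = 21952j³ + 42336j² + 27216j + 5832 = 28(784j³ + 1512j² + 972j + 208) + 8, so m³ ≡ 8 (mod 28).

(⇐) This fails: take m = 2. Then 2³ = 8 ≡ 8 (mod 28), yet 2 ≡ 2 (mod 28), not 18.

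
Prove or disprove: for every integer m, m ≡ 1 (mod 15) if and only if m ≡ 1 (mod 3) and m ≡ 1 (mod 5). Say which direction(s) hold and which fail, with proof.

The biconditional holds.

Forward direction. Suppose m ≡ 1 (mod 15); write m = 15j + 1. Since 3 ∣ 15, reducing mod 3 gives m ≡ 1 (mod 3); since 5 ∣ 15, reducing mod 5 gives m ≡ 1 (mod 5).

Converse. If m ≡ 1 (mod 3) and m ≡ 1 (mod 5), then by the Chinese remainder theorem m ≡ 1 (mod 15). This is exactly m ≡ 1 (mod 15).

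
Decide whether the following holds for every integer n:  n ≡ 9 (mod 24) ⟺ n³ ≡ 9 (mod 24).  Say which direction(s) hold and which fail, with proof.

Equivalent; both directions hold.

(⇐) Suppose n³ ≡ 9 (mod 24). The only residue r in {0, …, 23} with r³ ≡ 9 (mod 24) is r = 9, so n ≡ 9 (mod 24).

(⇒) Suppose n ≡ 9 (mod 24). Write n = 24j + 9. Then (24j + 9)³ = 13824j³ + 15552j² + 5832j + 729 = 24(576j³ + 648j² + 243j + 30) + 9, so n³ ≡ 9 (mod 24).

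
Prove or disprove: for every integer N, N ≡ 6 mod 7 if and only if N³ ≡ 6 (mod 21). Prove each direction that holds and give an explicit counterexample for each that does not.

Both directions fail.

[⇒] This fails: take N = 13. Then 13 ≡ 6 (mod 7), but 13³ = 2197 ≡ 13 (mod 21), not 6.

[⇐] This fails: take N = 3. Then 3³ = 27 ≡ 6 (mod 21), yet 3 ≡ 3 (mod 7), not 6.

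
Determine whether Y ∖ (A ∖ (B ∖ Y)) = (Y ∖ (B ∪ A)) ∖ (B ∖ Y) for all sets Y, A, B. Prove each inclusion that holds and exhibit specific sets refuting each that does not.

Forward inclusion. This inclusion fails. Take Y = {1}, A = ∅, B = {1}; then 1 ∈ Y ∖ (A ∖ (B ∖ Y)) but 1 ∉ (Y ∖ (B ∪ A)) ∖ (B ∖ Y).

Reverse inclusion. Let x ∈ (Y ∖ (B ∪ A)) ∖ (B ∖ Y). Then x ∈ Y and x ∉ A, B, from which x ∈ Y ∖ (A ∖ (B ∖ Y)).

Only the reverse inclusion holds.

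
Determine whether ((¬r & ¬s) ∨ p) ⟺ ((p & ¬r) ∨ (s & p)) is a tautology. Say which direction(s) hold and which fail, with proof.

(⇒) This fails. Under r = F, p = F, s = F, the left side is true but the right side is false.

(⇐) Assume the antecedent. If r is true, the antecedent forces (r = T, p = T, s = T), and (¬r & ¬s) ∨ p holds there. If r is false, the antecedent forces (r = F, p = T, s = F) or (r = F, p = T, s = T), and (¬r & ¬s) ∨ p holds there. Either way (¬r & ¬s) ∨ p holds.

Only the reverse direction holds.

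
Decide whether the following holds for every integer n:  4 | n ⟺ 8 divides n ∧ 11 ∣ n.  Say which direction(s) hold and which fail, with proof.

(⇒) fails; (⇐) holds.

(⇒) This fails: take n = 4. Certainly 4 ∣ 4, but 8 ∤ 4.

(⇐) Suppose 8 ∣ n and 11 ∣ n. Any common multiple of 8 and 11 is a multiple of their lcm; here gcd(8, 11) = 1, so lcm(8, 11) = 8·11 = 88, so 88 ∣ n. Since 4 ∣ 88, it follows that 4 ∣ n.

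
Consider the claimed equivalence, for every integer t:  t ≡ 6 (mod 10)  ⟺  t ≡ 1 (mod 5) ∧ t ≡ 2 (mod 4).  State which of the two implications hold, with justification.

(⟹) This fails: t = 16 gives 16 ≡ 6 (mod 10) but 16 ≡ 0 (mod 4), so the conjunction on the right does not hold.

(⟸) Conversely, if t ≡ 1 (mod 5) and t ≡ 2 (mod 4), then by the Chinese remainder theorem t ≡ 6 (mod 20). Since 6 ≡ 6 (mod 10) and 10 ∣ 20, we get t ≡ 6 (mod 10).

Only the converse holds.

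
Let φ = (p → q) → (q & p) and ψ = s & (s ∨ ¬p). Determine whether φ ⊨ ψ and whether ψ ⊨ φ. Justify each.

[⇒] This fails. Under s = F, q = F, p = T, the left side is true but the right side is false.

[⇐] This fails. Under s = T, q = F, p = F, the left side is false but the right side is true.

Neither direction holds.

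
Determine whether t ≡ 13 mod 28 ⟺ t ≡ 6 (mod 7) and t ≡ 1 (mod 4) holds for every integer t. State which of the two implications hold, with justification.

(→) Suppose t ≡ 13 (mod 28); write t = 28j + 13. Since 7 ∣ 28, reducing mod 7 gives t ≡ 13 ≡ 6 (mod 7); since 4 ∣ 28, reducing mod 4 gives t ≡ 13 ≡ 1 (mod 4).

(←) Conversely, if t ≡ 6 (mod 7) and t ≡ 1 (mod 4), then by the Chinese remainder theorem t ≡ 13 (mod 28). This is exactly t ≡ 13 (mod 28).

Both directions hold.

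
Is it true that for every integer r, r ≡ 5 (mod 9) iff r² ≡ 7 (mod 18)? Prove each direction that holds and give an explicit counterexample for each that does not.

(⟹) This fails: take r = 14. Then 14 ≡ 5 (mod 9), but 14² = 196 ≡ 16 (mod 18), not 7.

(⟸) This fails: take r = 13. Then 13² = 169 ≡ 7 (mod 18), yet 13 ≡ 4 (mod 9), not 5.

(⇒) fails and (⇐) fails.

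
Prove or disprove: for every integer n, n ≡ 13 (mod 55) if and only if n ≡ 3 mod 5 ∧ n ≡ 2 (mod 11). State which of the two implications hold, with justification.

The biconditional holds.

[⇐] If n ≡ 3 (mod 5) and n ≡ 2 (mod 11), then by the Chinese remainder theorem n ≡ 13 (mod 55). This is exactly n ≡ 13 (mod 55).

[⇒] Suppose n ≡ 13 (mod 55); write n = 55j + 13. Since 5 ∣ 55, reducing mod 5 gives n ≡ 13 ≡ 3 (mod 5); since 11 ∣ 55, reducing mod 11 gives n ≡ 13 ≡ 2 (mod 11).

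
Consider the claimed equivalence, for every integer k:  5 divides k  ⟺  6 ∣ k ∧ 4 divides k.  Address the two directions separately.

(⇒) This fails: take k = 5. Certainly 5 ∣ 5, but 6 ∤ 5.

(⇐) This fails: take k = 12. Both 6 ∣ 12 and 4 ∣ 12, yet 12 is not a multiple of 5 (since 12 = 2·5 + 2), so 5 ∤ 12.

(⇒) fails and (⇐) fails.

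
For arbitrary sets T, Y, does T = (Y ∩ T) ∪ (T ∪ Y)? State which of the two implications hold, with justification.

Only the forward inclusion holds.

(⟹) Let x ∈ T. Then either x ∈ T and x ∉ Y; or x ∈ T ∩ Y. In each case x ∈ (Y ∩ T) ∪ (T ∪ Y), so T ⊆ (Y ∩ T) ∪ (T ∪ Y).

(⟸) This inclusion fails. Take T = ∅, Y = {1}; then 1 ∈ (Y ∩ T) ∪ (T ∪ Y) but 1 ∉ T.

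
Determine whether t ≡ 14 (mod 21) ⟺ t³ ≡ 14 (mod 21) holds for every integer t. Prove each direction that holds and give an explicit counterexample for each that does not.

The biconditional holds.

(⟹) Suppose t ≡ 14 (mod 21). Write t = 21j + 14. Then (21j + 14)³ = 9261j³ + 18522j² + 12348j + 2744 = 21(441j³ + 882j² + 588j + 130) + 14, so t³ ≡ 14 (mod 21).

(⟸) Conversely, suppose t³ ≡ 14 (mod 21). The only residue r in {0, …, 20} with r³ ≡ 14 (mod 21) is r = 14, so t ≡ 14 (mod 21).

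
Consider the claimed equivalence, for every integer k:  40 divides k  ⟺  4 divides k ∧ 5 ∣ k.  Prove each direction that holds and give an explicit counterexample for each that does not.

Not equivalent: only (⇒) holds.

(→) If 40 ∣ k, write k = 40q. Since 40 = 10·4, k = 4·(10q), so 4 ∣ k; and since 40 = 8·5, k = 5·(8q), so 5 ∣ k.

(←) This fails: take k = 20. Both 4 ∣ 20 and 5 ∣ 20, yet 20 is not a multiple of 40 (since 20 = 0·40 + 20), so 40 ∤ 20.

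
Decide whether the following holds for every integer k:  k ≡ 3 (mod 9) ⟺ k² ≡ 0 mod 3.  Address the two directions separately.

(→) Suppose k ≡ 3 (mod 9). Then k² ≡ 3² = 9 (mod 9), and since 3 ∣ 9, also k² ≡ 0 (mod 3).

(←) This fails: take k = 0. Then 0² = 0 ≡ 0 (mod 3), yet 0 ≡ 0 (mod 9), not 3.

Only the forward direction holds.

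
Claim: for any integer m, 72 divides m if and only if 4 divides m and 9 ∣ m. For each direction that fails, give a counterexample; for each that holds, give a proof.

Only the forward implication holds.

[⇒] If 72 ∣ m, write m = 72q. Since 72 = 18·4, m = 4·(18q), so 4 ∣ m; and since 72 = 8·9, m = 9·(8q), so 9 ∣ m.

[⇐] This fails: take m = 36. Both 4 ∣ 36 and 9 ∣ 36, yet 36 is not a multiple of 72 (since 36 = 0·72 + 36), so 72 ∤ 36.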